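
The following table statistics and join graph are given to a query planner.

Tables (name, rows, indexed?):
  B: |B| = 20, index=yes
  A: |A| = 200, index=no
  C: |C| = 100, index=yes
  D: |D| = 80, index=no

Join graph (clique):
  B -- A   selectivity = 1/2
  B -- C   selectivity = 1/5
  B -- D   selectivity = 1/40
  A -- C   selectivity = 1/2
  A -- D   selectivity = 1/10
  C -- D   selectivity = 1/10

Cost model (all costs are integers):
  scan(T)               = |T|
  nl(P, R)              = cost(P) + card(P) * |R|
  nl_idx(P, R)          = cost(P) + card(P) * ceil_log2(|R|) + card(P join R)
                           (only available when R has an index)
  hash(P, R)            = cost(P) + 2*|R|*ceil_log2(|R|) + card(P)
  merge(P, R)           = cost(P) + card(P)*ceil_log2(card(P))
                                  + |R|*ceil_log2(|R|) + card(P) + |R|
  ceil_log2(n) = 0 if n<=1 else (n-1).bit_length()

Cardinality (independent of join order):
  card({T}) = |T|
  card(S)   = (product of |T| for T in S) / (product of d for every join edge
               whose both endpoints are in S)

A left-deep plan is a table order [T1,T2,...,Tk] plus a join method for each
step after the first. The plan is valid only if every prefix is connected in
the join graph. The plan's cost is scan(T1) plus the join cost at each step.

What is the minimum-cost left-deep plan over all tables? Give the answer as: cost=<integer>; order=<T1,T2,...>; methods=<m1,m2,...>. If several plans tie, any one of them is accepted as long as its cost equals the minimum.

Selinger DP (subsets sized 1..n):
  {B}: scan cost=20, card=20
  {A}: scan cost=200, card=200
  {C}: scan cost=100, card=100
  {D}: scan cost=80, card=80
  {AB}: card=2000; try (B,hash)→600, (A,merge)→1940, (B,merge)→2120, (B,nl_idx)→3200, (A,hash)→3240, (A,nl)→4020 …(+1); best=600 via (B,hash)
  {BC}: card=400; try (B,hash)→400, (C,nl_idx)→560, (C,merge)→940, (B,nl_idx)→1000, (B,merge)→1020, (C,hash)→1440 …(+2); best=400 via (B,hash)
  {BD}: card=40; try (B,hash)→360, (B,nl_idx)→520, (D,merge)→780, (B,merge)→840, (D,hash)→1160, (D,nl)→1620 …(+1); best=360 via (B,hash)
  {AC}: card=10000; try (C,hash)→1800, (A,merge)→2700, (C,merge)→2800, (A,hash)→3400, (C,nl_idx)→11600, (A,nl)→20100 …(+1); best=1800 via (C,hash)
  {AD}: card=1600; try (D,hash)→1520, (A,merge)→2520, (D,merge)→2640, (A,hash)→3360, (A,nl)→16080, (D,nl)→16200; best=1520 via (D,hash)
  {CD}: card=800; try (D,hash)→1320, (C,nl_idx)→1440, (C,merge)→1520, (D,merge)→1540, (C,hash)→1560, (C,nl)→8080 …(+1); best=1320 via (D,hash)
  {ABC}: card=20000; try (C,hash)→4000, (A,hash)→4000, (A,merge)→6200, (B,hash)→12000, (C,merge)→25400, (C,nl_idx)→34600 …(+5); best=4000 via (C,hash)
  {ABD}: card=400; try (A,merge)→2440, (B,hash)→3320, (A,hash)→3600, (D,hash)→3720, (A,nl)→8360, (B,nl_idx)→9920 …(+4); best=2440 via (A,merge)
  {BCD}: card=80; try (C,nl_idx)→720, (C,merge)→1440, (C,hash)→1800, (D,hash)→1920, (B,hash)→2320, (C,nl)→4360 …(+5); best=720 via (C,nl_idx)
  {ACD}: card=8000; try (C,hash)→4520, (A,hash)→5320, (A,merge)→11920, (D,hash)→12920, (C,nl_idx)→20720, (C,merge)→21520 …(+4); best=4520 via (C,hash)
  {ABCD}: card=400; try (A,merge)→3160, (A,hash)→4000, (C,hash)→4240, (C,nl_idx)→5640, (C,merge)→7240, (B,hash)→12720 …(+8); best=3160 via (A,merge)

cost=3160; order=D,B,C,A; methods=hash,nl_idx,merge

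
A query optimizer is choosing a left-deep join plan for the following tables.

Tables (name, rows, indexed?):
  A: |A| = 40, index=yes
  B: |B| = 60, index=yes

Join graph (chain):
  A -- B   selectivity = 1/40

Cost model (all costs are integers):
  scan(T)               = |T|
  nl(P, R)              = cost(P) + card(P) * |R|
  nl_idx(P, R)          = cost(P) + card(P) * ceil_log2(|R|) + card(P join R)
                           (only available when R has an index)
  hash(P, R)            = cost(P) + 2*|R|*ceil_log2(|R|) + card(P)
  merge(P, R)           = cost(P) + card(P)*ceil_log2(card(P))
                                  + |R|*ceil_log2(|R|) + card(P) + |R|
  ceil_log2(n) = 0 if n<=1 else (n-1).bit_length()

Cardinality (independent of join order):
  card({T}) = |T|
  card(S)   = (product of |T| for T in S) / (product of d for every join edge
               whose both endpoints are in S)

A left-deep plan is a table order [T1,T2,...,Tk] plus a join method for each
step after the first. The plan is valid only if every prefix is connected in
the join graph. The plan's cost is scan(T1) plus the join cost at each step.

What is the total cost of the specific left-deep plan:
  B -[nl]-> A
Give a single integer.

step 1: scan B: cost=60, card=60
step 2: join A via nl
    card(P join A) = 60*40/(40) = 60
    cost = 60 + 60*40 = 2460

2460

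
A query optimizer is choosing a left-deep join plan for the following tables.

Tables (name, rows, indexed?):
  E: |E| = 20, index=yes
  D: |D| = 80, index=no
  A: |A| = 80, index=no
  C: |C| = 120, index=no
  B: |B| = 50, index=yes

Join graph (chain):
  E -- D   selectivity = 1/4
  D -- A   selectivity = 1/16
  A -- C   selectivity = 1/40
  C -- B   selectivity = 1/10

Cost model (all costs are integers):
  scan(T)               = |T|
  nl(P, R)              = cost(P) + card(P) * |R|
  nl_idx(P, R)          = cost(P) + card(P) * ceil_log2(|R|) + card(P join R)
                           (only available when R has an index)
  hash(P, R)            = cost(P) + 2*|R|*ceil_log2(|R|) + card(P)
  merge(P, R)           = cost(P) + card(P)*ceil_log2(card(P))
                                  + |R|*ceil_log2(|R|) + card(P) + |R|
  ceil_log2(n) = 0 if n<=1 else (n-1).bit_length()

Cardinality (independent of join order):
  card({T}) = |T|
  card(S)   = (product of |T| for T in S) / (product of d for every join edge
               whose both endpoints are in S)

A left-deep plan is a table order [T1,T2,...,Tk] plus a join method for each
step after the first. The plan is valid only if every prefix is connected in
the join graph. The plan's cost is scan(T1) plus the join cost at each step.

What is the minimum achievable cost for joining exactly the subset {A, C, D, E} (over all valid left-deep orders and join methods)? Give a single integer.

Selinger DP over subsets of {A,C,D,E}:
  {E}: scan cost=20, card=20
  {D}: scan cost=80, card=80
  {A}: scan cost=80, card=80
  {C}: scan cost=120, card=120
  {DE}: card=400; try (E,hash)→360, (D,merge)→780, (E,merge)→840, (E,nl_idx)→880, (D,hash)→1160, (D,nl)→1620 …(+1); best=360 via (E,hash)
  {AD}: card=400; try (D,hash)→1280, (A,hash)→1280, (D,merge)→1360, (A,merge)→1360, (D,nl)→6480, (A,nl)→6480; best=1280 via (D,hash)
  {AC}: card=240; try (A,hash)→1360, (C,merge)→1680, (A,merge)→1720, (C,hash)→1840, (C,nl)→9680, (A,nl)→9720; best=1360 via (A,hash)
  {ADE}: card=2000; try (E,hash)→1880, (A,hash)→1880, (A,merge)→5000, (E,nl_idx)→5280, (E,merge)→5400, (E,nl)→9280 …(+1); best=1880 via (E,hash)
  {ACD}: card=1200; try (D,hash)→2720, (C,hash)→3360, (D,merge)→4160, (C,merge)→6240, (D,nl)→20560, (C,nl)→49280; best=2720 via (D,hash)
  {ACDE}: card=6000; try (E,hash)→4120, (C,hash)→5560, (E,nl_idx)→14720, (E,merge)→17240, (E,nl)→26720, (C,merge)→26840 …(+1); best=4120 via (E,hash)

4120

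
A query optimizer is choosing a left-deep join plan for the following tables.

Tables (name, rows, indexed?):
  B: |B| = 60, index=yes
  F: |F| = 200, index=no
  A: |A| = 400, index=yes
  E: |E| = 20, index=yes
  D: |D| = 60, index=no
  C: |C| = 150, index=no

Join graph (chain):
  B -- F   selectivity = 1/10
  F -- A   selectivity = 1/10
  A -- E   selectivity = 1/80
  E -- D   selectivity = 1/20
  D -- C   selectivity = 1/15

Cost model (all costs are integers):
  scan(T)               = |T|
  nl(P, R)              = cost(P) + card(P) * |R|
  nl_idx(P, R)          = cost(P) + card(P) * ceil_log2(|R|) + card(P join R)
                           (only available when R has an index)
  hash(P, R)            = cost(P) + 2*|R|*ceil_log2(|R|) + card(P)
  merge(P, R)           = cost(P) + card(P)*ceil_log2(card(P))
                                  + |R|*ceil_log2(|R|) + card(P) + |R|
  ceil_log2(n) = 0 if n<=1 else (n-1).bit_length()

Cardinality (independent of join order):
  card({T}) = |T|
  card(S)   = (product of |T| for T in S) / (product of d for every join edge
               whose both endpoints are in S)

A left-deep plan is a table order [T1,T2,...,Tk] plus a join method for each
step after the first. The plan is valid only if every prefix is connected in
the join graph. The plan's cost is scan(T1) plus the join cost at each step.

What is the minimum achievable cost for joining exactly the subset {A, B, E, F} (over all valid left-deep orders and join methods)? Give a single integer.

Selinger DP over subsets of {A,B,E,F}:
  {B}: scan cost=60, card=60
  {F}: scan cost=200, card=200
  {A}: scan cost=400, card=400
  {E}: scan cost=20, card=20
  {BF}: card=1200; try (B,hash)→1120, (F,merge)→2280, (B,merge)→2420, (B,nl_idx)→2600, (F,hash)→3320, (F,nl)→12060 …(+1); best=1120 via (B,hash)
  {AF}: card=8000; try (F,hash)→4000, (A,merge)→6000, (F,merge)→6200, (A,hash)→7600, (A,nl_idx)→10000, (A,nl)→80200 …(+1); best=4000 via (F,hash)
  {AE}: card=100; try (A,nl_idx)→300, (E,hash)→1000, (E,nl_idx)→2500, (A,merge)→4140, (E,merge)→4520, (A,hash)→7240 …(+2); best=300 via (A,nl_idx)
  {ABF}: card=48000; try (A,hash)→9520, (B,hash)→12720, (A,merge)→19520, (A,nl_idx)→59920, (B,nl_idx)→100000, (B,merge)→116420 …(+2); best=9520 via (A,hash)
  {AEF}: card=2000; try (F,merge)→2900, (F,hash)→3600, (E,hash)→12200, (F,nl)→20300, (E,nl_idx)→46000, (E,merge)→116120 …(+1); best=2900 via (F,merge)
  {ABEF}: card=12000; try (B,hash)→5620, (B,nl_idx)→26900, (B,merge)→27320, (E,hash)→57720, (B,nl)→122900, (E,nl_idx)→261520 …(+2); best=5620 via (B,hash)

5620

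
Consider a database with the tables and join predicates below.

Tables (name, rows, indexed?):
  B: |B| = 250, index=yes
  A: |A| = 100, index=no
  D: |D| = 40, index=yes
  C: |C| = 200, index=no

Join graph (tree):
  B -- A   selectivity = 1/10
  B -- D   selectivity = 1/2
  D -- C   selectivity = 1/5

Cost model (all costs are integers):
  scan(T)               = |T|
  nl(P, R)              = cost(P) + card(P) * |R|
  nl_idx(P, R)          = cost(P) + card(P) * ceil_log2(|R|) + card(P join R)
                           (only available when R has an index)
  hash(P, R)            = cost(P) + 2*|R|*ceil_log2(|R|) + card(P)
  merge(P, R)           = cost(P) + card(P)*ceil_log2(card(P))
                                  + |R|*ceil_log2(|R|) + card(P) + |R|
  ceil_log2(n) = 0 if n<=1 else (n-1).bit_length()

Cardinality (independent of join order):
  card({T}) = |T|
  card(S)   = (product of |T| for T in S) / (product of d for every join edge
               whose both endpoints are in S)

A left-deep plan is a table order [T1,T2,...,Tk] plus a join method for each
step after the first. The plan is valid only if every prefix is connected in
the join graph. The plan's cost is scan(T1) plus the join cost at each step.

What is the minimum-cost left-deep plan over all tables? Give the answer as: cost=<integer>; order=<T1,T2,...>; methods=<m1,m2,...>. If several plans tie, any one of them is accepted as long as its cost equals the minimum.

Selinger DP (subsets sized 1..n):
  {B}: scan cost=250, card=250
  {A}: scan cost=100, card=100
  {D}: scan cost=40, card=40
  {C}: scan cost=200, card=200
  {AB}: card=2500; try (A,hash)→1900, (B,merge)→3150, (A,merge)→3300, (B,nl_idx)→3400, (B,hash)→4200, (B,nl)→25100 …(+1); best=1900 via (A,hash)
  {BD}: card=5000; try (D,hash)→980, (B,merge)→2570, (D,merge)→2780, (B,hash)→4080, (B,nl_idx)→5360, (D,nl_idx)→6750 …(+2); best=980 via (D,hash)
  {CD}: card=1600; try (D,hash)→880, (C,merge)→2120, (D,merge)→2280, (D,nl_idx)→3000, (C,hash)→3280, (C,nl)→8040 …(+1); best=880 via (D,hash)
  {ABD}: card=50000; try (D,hash)→4880, (A,hash)→7380, (D,merge)→34680, (D,nl_idx)→66900, (A,merge)→71780, (D,nl)→101900 …(+1); best=4880 via (D,hash)
  {BCD}: card=200000; try (B,hash)→6480, (C,hash)→9180, (B,merge)→22330, (C,merge)→72780, (B,nl_idx)→213680, (B,nl)→400880 …(+1); best=6480 via (B,hash)
  {ABCD}: card=2000000; try (C,hash)→58080, (A,hash)→207880, (C,merge)→856680, (A,merge)→3807280, (C,nl)→10004880, (A,nl)→20006480; best=58080 via (C,hash)

cost=58080; order=B,A,D,C; methods=hash,hash,hash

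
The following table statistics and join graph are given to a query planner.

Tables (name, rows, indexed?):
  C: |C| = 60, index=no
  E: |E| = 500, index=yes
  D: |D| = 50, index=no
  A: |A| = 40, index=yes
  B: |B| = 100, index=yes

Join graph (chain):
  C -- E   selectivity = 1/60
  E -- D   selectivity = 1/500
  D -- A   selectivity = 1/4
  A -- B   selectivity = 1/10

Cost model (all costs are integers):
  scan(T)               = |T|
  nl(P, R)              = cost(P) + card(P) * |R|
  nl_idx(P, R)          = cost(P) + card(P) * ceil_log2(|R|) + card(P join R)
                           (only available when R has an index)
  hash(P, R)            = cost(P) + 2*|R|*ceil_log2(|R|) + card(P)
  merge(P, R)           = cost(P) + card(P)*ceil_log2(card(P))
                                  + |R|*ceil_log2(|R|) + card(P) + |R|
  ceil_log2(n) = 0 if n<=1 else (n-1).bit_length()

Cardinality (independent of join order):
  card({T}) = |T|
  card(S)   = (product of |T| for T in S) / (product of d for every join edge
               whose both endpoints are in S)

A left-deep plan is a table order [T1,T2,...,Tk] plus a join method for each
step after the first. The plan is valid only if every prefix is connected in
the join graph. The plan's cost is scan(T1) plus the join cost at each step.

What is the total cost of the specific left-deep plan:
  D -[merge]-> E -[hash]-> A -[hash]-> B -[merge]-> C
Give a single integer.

78250

step 1: scan D: cost=50, card=50
step 2: join E via merge
    card(P join E) = 50*500/(500) = 50
    cost = 50 + 50*6 + 500*9 + 50 + 500 = 5400
step 3: join A via hash
    card(P join A) = 50*40/(4) = 500
    cost = 5400 + 2*40*6 + 50 = 5930
step 4: join B via hash
    card(P join B) = 500*100/(10) = 5000
    cost = 5930 + 2*100*7 + 500 = 7830
step 5: join C via merge
    card(P join C) = 5000*60/(60) = 5000
    cost = 7830 + 5000*13 + 60*6 + 5000 + 60 = 78250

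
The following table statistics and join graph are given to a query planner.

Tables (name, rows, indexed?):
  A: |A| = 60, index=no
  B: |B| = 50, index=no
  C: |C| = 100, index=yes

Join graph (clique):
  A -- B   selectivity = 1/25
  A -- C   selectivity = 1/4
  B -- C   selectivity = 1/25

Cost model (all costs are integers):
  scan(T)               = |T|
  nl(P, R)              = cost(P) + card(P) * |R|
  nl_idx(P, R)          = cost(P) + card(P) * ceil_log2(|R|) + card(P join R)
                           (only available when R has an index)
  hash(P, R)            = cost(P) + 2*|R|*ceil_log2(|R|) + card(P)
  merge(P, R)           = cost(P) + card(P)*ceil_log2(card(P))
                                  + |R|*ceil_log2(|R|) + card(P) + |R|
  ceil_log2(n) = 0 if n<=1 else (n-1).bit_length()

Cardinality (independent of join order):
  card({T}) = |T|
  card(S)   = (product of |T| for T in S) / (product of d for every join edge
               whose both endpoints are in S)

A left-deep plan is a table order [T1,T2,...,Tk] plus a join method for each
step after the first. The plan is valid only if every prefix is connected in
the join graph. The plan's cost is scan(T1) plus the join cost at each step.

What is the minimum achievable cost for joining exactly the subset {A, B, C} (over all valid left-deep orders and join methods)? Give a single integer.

Selinger DP over subsets of {A,B,C}:
  {A}: scan cost=60, card=60
  {B}: scan cost=50, card=50
  {C}: scan cost=100, card=100
  {AB}: card=120; try (B,hash)→720, (A,hash)→820, (A,merge)→820, (B,merge)→830, (A,nl)→3050, (B,nl)→3060; best=720 via (B,hash)
  {AC}: card=1500; try (A,hash)→920, (C,merge)→1280, (A,merge)→1320, (C,hash)→1520, (C,nl_idx)→1980, (C,nl)→6060 …(+1); best=920 via (A,hash)
  {BC}: card=200; try (C,nl_idx)→600, (B,hash)→800, (C,merge)→1200, (B,merge)→1250, (C,hash)→1500, (C,nl)→5050 …(+1); best=600 via (C,nl_idx)
  {ABC}: card=120; try (A,hash)→1520, (C,nl_idx)→1680, (C,hash)→2240, (C,merge)→2480, (A,merge)→2820, (B,hash)→3020 …(+4); best=1520 via (A,hash)

1520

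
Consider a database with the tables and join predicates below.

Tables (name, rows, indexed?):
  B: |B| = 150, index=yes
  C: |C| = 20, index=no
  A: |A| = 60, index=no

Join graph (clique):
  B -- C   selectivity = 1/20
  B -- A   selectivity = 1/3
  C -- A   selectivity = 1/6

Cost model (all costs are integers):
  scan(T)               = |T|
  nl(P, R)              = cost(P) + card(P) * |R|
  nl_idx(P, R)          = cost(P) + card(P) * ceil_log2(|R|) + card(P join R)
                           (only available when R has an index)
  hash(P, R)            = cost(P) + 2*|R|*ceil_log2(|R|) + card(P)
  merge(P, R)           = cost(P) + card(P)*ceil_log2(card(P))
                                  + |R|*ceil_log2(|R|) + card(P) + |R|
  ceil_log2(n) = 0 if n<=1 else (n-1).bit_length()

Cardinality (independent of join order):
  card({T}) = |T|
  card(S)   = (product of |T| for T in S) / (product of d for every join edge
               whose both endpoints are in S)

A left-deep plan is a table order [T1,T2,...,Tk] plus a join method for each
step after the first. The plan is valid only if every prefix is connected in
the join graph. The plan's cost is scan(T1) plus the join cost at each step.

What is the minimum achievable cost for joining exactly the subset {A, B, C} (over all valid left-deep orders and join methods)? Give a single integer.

Selinger DP over subsets of {A,B,C}:
  {B}: scan cost=150, card=150
  {C}: scan cost=20, card=20
  {A}: scan cost=60, card=60
  {BC}: card=150; try (B,nl_idx)→330, (C,hash)→500, (B,merge)→1490, (C,merge)→1620, (B,hash)→2440, (B,nl)→3020 …(+1); best=330 via (B,nl_idx)
  {AB}: card=3000; try (A,hash)→1020, (B,merge)→1830, (A,merge)→1920, (B,hash)→2520, (B,nl_idx)→3540, (B,nl)→9060 …(+1); best=1020 via (A,hash)
  {AC}: card=200; try (C,hash)→320, (A,merge)→560, (C,merge)→600, (A,hash)→760, (A,nl)→1220, (C,nl)→1260; best=320 via (C,hash)
  {ABC}: card=500; try (A,hash)→1200, (A,merge)→2100, (B,nl_idx)→2420, (B,hash)→2920, (B,merge)→3470, (C,hash)→4220 …(+4); best=1200 via (A,hash)

1200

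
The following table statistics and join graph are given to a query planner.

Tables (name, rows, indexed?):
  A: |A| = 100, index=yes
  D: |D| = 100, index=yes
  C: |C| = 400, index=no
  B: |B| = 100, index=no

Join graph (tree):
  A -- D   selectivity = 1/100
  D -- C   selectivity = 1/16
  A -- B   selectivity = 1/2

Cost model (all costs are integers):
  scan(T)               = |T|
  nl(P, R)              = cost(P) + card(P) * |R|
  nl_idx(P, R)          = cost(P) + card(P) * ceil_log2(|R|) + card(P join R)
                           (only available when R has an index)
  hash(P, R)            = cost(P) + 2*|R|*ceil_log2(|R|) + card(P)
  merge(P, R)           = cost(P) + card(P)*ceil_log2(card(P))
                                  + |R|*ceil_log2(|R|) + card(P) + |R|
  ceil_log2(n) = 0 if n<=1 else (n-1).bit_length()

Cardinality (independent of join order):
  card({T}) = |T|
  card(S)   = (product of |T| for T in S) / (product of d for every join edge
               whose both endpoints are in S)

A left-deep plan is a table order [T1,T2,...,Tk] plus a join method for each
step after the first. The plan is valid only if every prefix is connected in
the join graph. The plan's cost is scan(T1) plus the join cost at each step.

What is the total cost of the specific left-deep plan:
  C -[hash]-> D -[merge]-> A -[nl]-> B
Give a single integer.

step 1: scan C: cost=400, card=400
step 2: join D via hash
    card(P join D) = 400*100/(16) = 2500
    cost = 400 + 2*100*7 + 400 = 2200
step 3: join A via merge
    card(P join A) = 2500*100/(100) = 2500
    cost = 2200 + 2500*12 + 100*7 + 2500 + 100 = 35500
step 4: join B via nl
    card(P join B) = 2500*100/(2) = 125000
    cost = 35500 + 2500*100 = 285500

285500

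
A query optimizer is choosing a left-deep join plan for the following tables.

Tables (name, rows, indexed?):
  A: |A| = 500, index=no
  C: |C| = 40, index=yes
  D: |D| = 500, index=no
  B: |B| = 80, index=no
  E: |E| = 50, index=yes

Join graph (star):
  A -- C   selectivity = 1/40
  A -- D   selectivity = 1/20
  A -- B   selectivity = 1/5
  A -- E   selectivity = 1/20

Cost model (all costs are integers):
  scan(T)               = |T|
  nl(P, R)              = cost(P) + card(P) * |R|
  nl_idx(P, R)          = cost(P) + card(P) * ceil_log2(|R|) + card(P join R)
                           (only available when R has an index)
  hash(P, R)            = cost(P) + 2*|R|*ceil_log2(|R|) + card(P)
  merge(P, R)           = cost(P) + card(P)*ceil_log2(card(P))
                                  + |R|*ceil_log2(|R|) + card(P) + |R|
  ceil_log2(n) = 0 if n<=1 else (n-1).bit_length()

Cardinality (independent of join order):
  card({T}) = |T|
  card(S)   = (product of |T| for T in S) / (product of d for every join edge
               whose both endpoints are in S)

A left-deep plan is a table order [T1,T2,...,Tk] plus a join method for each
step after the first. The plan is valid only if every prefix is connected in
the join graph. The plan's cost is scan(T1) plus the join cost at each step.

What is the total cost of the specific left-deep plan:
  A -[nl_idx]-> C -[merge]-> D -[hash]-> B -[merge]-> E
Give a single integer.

3827970

step 1: scan A: cost=500, card=500
step 2: join C via nl_idx
    card(P join C) = 500*40/(40) = 500
    cost = 500 + 500*6 + 500 = 4000
step 3: join D via merge
    card(P join D) = 500*500/(20) = 12500
    cost = 4000 + 500*9 + 500*9 + 500 + 500 = 14000
step 4: join B via hash
    card(P join B) = 12500*80/(5) = 200000
    cost = 14000 + 2*80*7 + 12500 = 27620
step 5: join E via merge
    card(P join E) = 200000*50/(20) = 500000
    cost = 27620 + 200000*18 + 50*6 + 200000 + 50 = 3827970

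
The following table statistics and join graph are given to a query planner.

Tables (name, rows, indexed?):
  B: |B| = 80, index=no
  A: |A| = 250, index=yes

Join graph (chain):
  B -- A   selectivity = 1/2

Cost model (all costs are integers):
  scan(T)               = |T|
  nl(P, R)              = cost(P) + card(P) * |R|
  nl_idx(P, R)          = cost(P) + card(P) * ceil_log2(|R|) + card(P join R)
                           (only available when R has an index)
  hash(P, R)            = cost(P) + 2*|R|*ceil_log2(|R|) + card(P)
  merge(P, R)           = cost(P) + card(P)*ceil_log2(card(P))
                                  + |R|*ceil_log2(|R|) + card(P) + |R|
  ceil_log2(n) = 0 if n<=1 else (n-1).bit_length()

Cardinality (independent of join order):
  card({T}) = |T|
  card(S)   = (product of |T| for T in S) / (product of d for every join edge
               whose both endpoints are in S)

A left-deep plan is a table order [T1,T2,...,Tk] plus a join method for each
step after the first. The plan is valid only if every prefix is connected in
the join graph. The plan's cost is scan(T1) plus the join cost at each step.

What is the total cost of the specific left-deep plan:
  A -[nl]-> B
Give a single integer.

20250

step 1: scan A: cost=250, card=250
step 2: join B via nl
    card(P join B) = 250*80/(2) = 10000
    cost = 250 + 250*80 = 20250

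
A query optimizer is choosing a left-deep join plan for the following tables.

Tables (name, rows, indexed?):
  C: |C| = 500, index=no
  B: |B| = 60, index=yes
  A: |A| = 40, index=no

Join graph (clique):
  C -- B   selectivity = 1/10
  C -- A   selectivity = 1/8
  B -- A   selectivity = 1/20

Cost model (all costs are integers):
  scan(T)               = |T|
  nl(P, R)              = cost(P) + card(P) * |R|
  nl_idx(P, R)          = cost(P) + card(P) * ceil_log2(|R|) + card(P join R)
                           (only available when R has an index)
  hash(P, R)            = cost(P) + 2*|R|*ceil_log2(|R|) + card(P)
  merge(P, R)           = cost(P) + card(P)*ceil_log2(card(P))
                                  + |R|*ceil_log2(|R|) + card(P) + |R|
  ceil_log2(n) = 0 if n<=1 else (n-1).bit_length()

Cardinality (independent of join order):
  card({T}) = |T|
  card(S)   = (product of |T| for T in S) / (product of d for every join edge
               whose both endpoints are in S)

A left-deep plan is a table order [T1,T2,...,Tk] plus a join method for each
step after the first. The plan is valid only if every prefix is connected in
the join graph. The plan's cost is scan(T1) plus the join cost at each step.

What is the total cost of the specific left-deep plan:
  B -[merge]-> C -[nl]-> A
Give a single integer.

125480

step 1: scan B: cost=60, card=60
step 2: join C via merge
    card(P join C) = 60*500/(10) = 3000
    cost = 60 + 60*6 + 500*9 + 60 + 500 = 5480
step 3: join A via nl
    card(P join A) = 3000*40/(8*20) = 750
    cost = 5480 + 3000*40 = 125480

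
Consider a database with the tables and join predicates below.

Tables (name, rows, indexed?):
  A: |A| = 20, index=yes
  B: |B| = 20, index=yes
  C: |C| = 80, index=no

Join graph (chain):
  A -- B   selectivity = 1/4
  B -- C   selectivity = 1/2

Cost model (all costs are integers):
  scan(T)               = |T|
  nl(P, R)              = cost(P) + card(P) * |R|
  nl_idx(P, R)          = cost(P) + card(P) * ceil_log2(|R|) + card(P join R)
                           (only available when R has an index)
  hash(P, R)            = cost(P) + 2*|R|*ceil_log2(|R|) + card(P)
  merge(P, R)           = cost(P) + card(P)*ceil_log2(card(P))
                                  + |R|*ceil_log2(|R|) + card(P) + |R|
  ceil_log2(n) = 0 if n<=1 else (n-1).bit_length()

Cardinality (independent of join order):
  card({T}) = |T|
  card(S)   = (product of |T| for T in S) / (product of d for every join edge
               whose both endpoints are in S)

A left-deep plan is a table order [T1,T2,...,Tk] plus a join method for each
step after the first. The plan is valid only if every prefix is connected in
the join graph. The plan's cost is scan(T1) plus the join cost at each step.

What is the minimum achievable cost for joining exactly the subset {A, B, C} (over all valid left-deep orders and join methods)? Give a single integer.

1360

Selinger DP over subsets of {A,B,C}:
  {A}: scan cost=20, card=20
  {B}: scan cost=20, card=20
  {C}: scan cost=80, card=80
  {AB}: card=100; try (B,nl_idx)→220, (A,nl_idx)→220, (B,hash)→240, (A,hash)→240, (B,merge)→260, (A,merge)→260 …(+2); best=220 via (B,nl_idx)
  {BC}: card=800; try (B,hash)→360, (C,merge)→780, (B,merge)→840, (C,hash)→1160, (B,nl_idx)→1280, (C,nl)→1620 …(+1); best=360 via (B,hash)
  {ABC}: card=4000; try (A,hash)→1360, (C,hash)→1440, (C,merge)→1660, (C,nl)→8220, (A,nl_idx)→8360, (A,merge)→9280 …(+1); best=1360 via (A,hash)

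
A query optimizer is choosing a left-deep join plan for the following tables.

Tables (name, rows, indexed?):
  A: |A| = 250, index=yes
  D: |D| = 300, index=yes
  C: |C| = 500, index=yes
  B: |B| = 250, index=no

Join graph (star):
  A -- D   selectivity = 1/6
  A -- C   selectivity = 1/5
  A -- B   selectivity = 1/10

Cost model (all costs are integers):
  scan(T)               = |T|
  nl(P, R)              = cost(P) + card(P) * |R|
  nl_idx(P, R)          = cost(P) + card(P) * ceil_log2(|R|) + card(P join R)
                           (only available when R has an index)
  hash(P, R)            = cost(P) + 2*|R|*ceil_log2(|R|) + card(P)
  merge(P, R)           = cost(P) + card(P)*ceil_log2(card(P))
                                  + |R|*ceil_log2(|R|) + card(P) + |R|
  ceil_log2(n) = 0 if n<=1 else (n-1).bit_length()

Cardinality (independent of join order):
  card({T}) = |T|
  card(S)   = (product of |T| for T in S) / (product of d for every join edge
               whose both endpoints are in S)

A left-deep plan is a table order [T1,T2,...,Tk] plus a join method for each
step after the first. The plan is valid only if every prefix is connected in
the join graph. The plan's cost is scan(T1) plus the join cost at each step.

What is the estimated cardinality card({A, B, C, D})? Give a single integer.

Tables in S: A(250), B(250), C(500), D(300)
Edges inside S: A-D(d=6), A-C(d=5), A-B(d=10)
numerator = 250 * 250 * 500 * 300 = 9375000000
denominator = 6 * 5 * 10 = 300
card(S) = 9375000000 / 300 = 31250000

31250000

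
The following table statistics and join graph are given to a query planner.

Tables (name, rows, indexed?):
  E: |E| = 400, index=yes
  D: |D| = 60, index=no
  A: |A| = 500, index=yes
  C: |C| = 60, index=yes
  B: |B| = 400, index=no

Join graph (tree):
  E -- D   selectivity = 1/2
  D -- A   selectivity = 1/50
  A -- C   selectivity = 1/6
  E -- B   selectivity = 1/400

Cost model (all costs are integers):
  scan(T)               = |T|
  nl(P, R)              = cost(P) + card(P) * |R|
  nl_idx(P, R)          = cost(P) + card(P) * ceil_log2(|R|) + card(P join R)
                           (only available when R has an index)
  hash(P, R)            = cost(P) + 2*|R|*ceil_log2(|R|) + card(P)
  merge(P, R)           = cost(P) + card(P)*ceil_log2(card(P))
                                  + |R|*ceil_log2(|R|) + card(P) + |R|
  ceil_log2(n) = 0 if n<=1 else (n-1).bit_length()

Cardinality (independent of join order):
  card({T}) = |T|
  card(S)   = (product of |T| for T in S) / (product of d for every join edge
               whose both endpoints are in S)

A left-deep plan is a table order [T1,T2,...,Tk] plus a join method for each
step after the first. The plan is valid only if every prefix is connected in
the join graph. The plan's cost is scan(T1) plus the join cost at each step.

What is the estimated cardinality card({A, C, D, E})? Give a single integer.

Tables in S: A(500), C(60), D(60), E(400)
Edges inside S: E-D(d=2), D-A(d=50), A-C(d=6)
numerator = 500 * 60 * 60 * 400 = 720000000
denominator = 2 * 50 * 6 = 600
card(S) = 720000000 / 600 = 1200000

1200000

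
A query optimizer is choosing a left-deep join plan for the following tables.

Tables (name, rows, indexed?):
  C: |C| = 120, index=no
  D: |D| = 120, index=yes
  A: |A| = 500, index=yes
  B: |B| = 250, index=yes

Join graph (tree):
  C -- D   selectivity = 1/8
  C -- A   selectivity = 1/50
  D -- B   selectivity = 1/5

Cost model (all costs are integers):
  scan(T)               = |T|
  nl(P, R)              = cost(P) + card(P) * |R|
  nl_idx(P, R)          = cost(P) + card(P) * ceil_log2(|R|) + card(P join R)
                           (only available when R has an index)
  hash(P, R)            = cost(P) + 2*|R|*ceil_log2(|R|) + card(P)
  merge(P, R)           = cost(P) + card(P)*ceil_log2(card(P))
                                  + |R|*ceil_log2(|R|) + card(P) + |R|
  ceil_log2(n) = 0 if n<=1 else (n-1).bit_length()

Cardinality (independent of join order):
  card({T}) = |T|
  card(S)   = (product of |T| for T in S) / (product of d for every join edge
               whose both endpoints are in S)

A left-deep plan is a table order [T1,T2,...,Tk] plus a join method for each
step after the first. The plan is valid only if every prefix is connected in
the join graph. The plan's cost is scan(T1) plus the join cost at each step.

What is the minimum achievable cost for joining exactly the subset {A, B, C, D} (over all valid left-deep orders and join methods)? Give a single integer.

Selinger DP over subsets of {A,B,C,D}:
  {C}: scan cost=120, card=120
  {D}: scan cost=120, card=120
  {A}: scan cost=500, card=500
  {B}: scan cost=250, card=250
  {CD}: card=1800; try (D,hash)→1920, (C,hash)→1920, (D,merge)→2040, (C,merge)→2040, (D,nl_idx)→2760, (D,nl)→14520 …(+1); best=1920 via (D,hash)
  {AC}: card=1200; try (A,nl_idx)→2400, (C,hash)→2680, (A,merge)→6080, (C,merge)→6460, (A,hash)→9240, (A,nl)→60120 …(+1); best=2400 via (A,nl_idx)
  {BD}: card=6000; try (D,hash)→2180, (B,merge)→3330, (D,merge)→3460, (B,hash)→4240, (B,nl_idx)→7080, (D,nl_idx)→8000 …(+2); best=2180 via (D,hash)
  {ACD}: card=18000; try (D,hash)→5280, (A,hash)→12720, (D,merge)→17760, (A,merge)→28520, (D,nl_idx)→28800, (A,nl_idx)→36120 …(+2); best=5280 via (D,hash)
  {BCD}: card=90000; try (B,hash)→7720, (C,hash)→9860, (B,merge)→25770, (C,merge)→87140, (B,nl_idx)→106320, (B,nl)→451920 …(+1); best=7720 via (B,hash)
  {ABCD}: card=900000; try (B,hash)→27280, (A,hash)→106720, (B,merge)→295530, (B,nl_idx)→1049280, (A,merge)→1632720, (A,nl_idx)→1717720 …(+2); best=27280 via (B,hash)

27280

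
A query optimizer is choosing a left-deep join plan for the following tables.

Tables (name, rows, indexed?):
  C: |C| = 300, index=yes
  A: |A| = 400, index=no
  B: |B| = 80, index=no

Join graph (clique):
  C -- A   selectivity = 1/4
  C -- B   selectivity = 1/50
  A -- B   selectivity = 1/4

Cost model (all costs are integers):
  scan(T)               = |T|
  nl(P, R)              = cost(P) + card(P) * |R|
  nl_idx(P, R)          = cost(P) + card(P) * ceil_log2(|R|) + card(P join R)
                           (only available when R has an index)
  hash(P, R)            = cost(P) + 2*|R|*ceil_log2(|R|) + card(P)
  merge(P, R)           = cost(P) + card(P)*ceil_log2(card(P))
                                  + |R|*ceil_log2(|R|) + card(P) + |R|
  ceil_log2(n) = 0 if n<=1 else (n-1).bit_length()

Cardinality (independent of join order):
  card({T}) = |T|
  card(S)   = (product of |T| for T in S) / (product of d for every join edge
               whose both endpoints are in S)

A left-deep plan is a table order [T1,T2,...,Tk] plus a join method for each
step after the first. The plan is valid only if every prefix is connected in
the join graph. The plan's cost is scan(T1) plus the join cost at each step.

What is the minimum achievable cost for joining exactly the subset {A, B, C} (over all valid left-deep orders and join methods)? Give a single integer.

Selinger DP over subsets of {A,B,C}:
  {C}: scan cost=300, card=300
  {A}: scan cost=400, card=400
  {B}: scan cost=80, card=80
  {AC}: card=30000; try (C,hash)→6200, (A,merge)→7300, (C,merge)→7400, (A,hash)→7800, (C,nl_idx)→34000, (A,nl)→120300 …(+1); best=6200 via (C,hash)
  {BC}: card=480; try (C,nl_idx)→1280, (B,hash)→1720, (C,merge)→3720, (B,merge)→3940, (C,hash)→5560, (C,nl)→24080 …(+1); best=1280 via (C,nl_idx)
  {AB}: card=8000; try (B,hash)→1920, (A,merge)→4720, (B,merge)→5040, (A,hash)→7360, (A,nl)→32080, (B,nl)→32400; best=1920 via (B,hash)
  {ABC}: card=12000; try (A,hash)→8960, (A,merge)→10080, (C,hash)→15320, (B,hash)→37320, (C,nl_idx)→85920, (C,merge)→116920 …(+4); best=8960 via (A,hash)

8960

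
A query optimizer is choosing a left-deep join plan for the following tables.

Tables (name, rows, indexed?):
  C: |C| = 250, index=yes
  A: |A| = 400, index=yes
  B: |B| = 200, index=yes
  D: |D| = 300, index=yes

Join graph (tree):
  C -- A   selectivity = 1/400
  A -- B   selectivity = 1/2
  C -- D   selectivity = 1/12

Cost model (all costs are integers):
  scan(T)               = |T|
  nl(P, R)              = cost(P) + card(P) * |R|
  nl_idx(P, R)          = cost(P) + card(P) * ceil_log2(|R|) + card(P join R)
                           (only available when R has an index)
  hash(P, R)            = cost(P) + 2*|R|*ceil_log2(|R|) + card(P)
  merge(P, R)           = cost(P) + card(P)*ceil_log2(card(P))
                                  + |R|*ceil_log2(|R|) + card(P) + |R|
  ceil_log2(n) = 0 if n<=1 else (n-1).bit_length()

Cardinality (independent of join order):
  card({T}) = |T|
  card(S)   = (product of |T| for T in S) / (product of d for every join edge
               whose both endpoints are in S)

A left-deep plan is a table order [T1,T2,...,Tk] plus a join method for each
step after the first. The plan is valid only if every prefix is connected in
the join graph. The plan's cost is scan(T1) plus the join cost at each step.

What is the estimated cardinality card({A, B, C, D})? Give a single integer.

Tables in S: A(400), B(200), C(250), D(300)
Edges inside S: C-A(d=400), A-B(d=2), C-D(d=12)
numerator = 400 * 200 * 250 * 300 = 6000000000
denominator = 400 * 2 * 12 = 9600
card(S) = 6000000000 / 9600 = 625000

625000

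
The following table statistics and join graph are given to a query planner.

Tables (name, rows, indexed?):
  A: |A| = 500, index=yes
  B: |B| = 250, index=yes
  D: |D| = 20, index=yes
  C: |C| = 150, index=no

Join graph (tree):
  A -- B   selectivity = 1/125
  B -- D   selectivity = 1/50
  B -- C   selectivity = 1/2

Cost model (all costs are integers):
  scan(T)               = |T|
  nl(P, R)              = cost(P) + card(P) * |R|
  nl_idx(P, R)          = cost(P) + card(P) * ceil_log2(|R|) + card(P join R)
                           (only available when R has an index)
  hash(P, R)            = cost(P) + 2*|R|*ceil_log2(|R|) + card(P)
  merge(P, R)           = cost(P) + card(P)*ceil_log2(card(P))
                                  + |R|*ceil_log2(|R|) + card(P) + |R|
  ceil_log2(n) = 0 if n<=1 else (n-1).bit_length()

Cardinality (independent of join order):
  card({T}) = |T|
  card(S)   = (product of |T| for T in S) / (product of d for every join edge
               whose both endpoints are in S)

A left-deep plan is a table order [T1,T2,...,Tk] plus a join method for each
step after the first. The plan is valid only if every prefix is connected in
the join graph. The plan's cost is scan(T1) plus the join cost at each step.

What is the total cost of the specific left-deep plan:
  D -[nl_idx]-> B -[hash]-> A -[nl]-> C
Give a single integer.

step 1: scan D: cost=20, card=20
step 2: join B via nl_idx
    card(P join B) = 20*250/(50) = 100
    cost = 20 + 20*8 + 100 = 280
step 3: join A via hash
    card(P join A) = 100*500/(125) = 400
    cost = 280 + 2*500*9 + 100 = 9380
step 4: join C via nl
    card(P join C) = 400*150/(2) = 30000
    cost = 9380 + 400*150 = 69380

69380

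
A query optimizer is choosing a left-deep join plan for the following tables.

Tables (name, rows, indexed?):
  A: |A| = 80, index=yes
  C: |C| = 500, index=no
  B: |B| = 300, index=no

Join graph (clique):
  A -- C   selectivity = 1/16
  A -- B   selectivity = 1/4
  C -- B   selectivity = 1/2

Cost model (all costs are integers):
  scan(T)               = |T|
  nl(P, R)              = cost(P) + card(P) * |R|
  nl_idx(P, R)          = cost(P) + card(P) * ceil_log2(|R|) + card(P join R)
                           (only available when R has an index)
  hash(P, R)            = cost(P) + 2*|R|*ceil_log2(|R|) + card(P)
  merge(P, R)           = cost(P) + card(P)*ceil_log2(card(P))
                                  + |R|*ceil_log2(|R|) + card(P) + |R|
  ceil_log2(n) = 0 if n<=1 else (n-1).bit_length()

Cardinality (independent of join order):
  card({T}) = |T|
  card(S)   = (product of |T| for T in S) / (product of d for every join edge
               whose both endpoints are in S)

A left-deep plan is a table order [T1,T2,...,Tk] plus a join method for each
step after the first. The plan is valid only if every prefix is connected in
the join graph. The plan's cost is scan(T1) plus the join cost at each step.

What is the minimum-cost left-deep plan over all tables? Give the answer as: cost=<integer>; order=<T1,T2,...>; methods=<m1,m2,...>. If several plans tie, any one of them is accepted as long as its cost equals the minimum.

cost=10020; order=C,A,B; methods=hash,hash

Selinger DP (subsets sized 1..n):
  {A}: scan cost=80, card=80
  {C}: scan cost=500, card=500
  {B}: scan cost=300, card=300
  {AC}: card=2500; try (A,hash)→2120, (C,merge)→5720, (A,merge)→6140, (A,nl_idx)→6500, (C,hash)→9160, (C,nl)→40080 …(+1); best=2120 via (A,hash)
  {AB}: card=6000; try (A,hash)→1720, (B,merge)→3720, (A,merge)→3940, (B,hash)→5560, (A,nl_idx)→8400, (B,nl)→24080 …(+1); best=1720 via (A,hash)
  {BC}: card=75000; try (B,hash)→6400, (C,merge)→8300, (B,merge)→8500, (C,hash)→9600, (C,nl)→150300, (B,nl)→150500; best=6400 via (B,hash)
  {ABC}: card=93750; try (B,hash)→10020, (C,hash)→16720, (B,merge)→37620, (A,hash)→82520, (C,merge)→90720, (A,nl_idx)→625150 …(+4); best=10020 via (B,hash)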